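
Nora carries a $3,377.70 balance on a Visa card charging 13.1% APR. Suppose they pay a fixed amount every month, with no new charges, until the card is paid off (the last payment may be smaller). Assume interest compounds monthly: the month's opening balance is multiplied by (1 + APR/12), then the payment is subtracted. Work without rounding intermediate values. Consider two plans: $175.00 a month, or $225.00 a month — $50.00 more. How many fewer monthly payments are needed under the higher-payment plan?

Monthly rate r = 13.1%/12 = 1.09167% = 0.0109167.
At $175.00/mo: n = ⌈−ln(1 − rB₀/P)/ln(1+r)⌉ = 22 payments (last $138.87); total interest = total paid − $3,377.70 = $436.17.
At $225.00/mo: 17 payments (last $109.39); total interest $331.69.
Payments saved = 22 − 17 = 5.

5 fewer payments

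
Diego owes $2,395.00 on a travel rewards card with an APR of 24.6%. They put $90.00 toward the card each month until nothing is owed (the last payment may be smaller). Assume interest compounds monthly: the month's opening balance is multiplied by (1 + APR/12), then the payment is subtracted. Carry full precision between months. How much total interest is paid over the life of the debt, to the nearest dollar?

$1,103

Monthly rate r = 24.6%/12 = 2.05% = 0.0205.
Payoff takes n = ⌈−ln(1 − rB₀/P)/ln(1+r)⌉ = ⌈38.862⌉ = 39 payments; the last is $77.70.
Total paid = 38·$90.00 + $77.70 = $3,497.70.
Total interest = total paid − principal = $3,497.70 − $2,395.00 = $1,102.70.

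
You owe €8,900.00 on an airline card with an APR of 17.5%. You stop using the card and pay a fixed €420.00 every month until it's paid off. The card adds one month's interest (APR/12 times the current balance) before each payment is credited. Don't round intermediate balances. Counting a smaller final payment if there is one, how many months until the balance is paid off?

26 months

Monthly rate r = 17.5%/12 = 1.45833% = 0.0145833.
Recurrence: B ← B·(1+r) − €420.00.
Month 1: interest €129.79; balance after payment €8,609.79.
Month 2: interest €125.56; balance after payment €8,315.35.
Closed form: n = −ln(1 − rB₀/P)/ln(1+r) = −ln(0.69097)/ln(1.01458) ≈ 25.532, so the balance reaches zero during payment 26.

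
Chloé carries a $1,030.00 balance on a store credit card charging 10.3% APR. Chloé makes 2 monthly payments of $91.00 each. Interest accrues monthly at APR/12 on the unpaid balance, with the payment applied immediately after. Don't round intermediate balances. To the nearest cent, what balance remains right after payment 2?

Monthly rate r = 10.3%/12 = 0.858333% = 0.00858333.
Each month: B ← B·(1+r) − $91.00.
Month 1: interest $8.84; balance after payment $947.84.
Month 2: interest $8.14; balance after payment $864.98.

$864.98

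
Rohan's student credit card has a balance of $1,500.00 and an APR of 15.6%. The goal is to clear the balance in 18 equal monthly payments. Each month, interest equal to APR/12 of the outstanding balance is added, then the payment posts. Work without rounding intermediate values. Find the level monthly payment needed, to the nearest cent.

$94.00

Monthly rate r = 15.6%/12 = 1.3% = 0.013.
Level-payment amortization: P = B₀·r / (1 − (1+r)^(−n)) = 1500.00·0.013 / (1 − 1.013^(−18)).
Denominator 1 − (1+r)^(−18) = 0.207443954.
P = 19.5 / 0.207443954 ≈ 94.00.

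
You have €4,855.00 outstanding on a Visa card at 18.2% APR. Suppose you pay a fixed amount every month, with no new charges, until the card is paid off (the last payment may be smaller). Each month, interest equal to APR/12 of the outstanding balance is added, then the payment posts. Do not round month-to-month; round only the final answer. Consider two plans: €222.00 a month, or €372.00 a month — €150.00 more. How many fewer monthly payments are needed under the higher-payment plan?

12 fewer payments

Monthly rate r = 18.2%/12 = 1.51667% = 0.0151667.
At €222.00/mo: n = ⌈−ln(1 − rB₀/P)/ln(1+r)⌉ = 27 payments (last €171.72); total interest = total paid − €4,855.00 = €1,088.72.
At €372.00/mo: 15 payments (last €243.67); total interest €596.67.
Payments saved = 27 − 15 = 12.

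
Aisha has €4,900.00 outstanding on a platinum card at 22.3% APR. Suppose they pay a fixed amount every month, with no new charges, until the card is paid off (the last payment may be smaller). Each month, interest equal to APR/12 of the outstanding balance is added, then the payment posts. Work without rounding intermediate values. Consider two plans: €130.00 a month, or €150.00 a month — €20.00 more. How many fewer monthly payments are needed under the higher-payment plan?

15 fewer payments

Monthly rate r = 22.3%/12 = 1.85833% = 0.0185833.
At €130.00/mo: n = ⌈−ln(1 − rB₀/P)/ln(1+r)⌉ = 66 payments (last €61.30); total interest = total paid − €4,900.00 = €3,611.30.
At €150.00/mo: 51 payments (last €109.83); total interest €2,709.83.
Payments saved = 66 − 51 = 15.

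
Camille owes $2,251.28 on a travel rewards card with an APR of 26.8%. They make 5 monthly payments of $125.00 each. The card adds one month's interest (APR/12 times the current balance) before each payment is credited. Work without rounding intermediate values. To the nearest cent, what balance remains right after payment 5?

$1,860.61

Monthly rate r = 26.8%/12 = 2.23333% = 0.0223333.
Each month: B ← B·(1+r) − $125.00.
Month 1: interest $50.28; balance after payment $2,176.56.
Month 2: interest $48.61; balance after payment $2,100.17.
Month 3: interest $46.90; balance after payment $2,022.07.
Month 4: interest $45.16; balance after payment $1,942.23.
Month 5: interest $43.38; balance after payment $1,860.61.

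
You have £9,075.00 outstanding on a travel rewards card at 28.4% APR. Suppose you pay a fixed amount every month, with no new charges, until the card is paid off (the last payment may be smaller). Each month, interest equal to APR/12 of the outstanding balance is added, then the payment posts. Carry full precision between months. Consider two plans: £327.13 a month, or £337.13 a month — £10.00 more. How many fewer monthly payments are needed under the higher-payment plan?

2 fewer payments

Monthly rate r = 28.4%/12 = 2.36667% = 0.0236667.
At £327.13/mo: n = ⌈−ln(1 − rB₀/P)/ln(1+r)⌉ = 46 payments (last £226.00); total interest = total paid − £9,075.00 = £5,871.85.
At £337.13/mo: 44 payments (last £112.30); total interest £5,533.89.
Payments saved = 46 − 44 = 2.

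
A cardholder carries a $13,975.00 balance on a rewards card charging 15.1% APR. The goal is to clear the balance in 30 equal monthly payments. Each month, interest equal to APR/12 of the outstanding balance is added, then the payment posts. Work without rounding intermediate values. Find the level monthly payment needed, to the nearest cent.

Monthly rate r = 15.1%/12 = 1.25833% = 0.0125833.
Level-payment amortization: P = B₀·r / (1 − (1+r)^(−n)) = 13975.00·0.0125833 / (1 − 1.01258^(−30)).
Denominator 1 − (1+r)^(−30) = 0.31281012.
P = 175.852 / 0.31281012 ≈ 562.17.

$562.17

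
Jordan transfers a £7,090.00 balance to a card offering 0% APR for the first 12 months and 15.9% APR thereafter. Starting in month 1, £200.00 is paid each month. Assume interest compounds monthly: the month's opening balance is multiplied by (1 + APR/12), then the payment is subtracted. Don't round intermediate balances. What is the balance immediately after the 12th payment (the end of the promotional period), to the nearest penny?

£4,690.00

Promo months 1–12 at r₀ = 0%/12 = 0; months 13+ at r₁ = 15.9%/12 = 0.01325.
After month 12 (no interest yet): B = £7,090.00 − 12·£200.00 = £4,690.00.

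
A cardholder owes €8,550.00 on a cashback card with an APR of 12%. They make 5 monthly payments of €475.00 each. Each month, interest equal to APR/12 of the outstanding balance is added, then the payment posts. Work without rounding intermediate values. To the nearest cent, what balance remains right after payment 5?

€6,563.16

Monthly rate r = 12%/12 = 1% = 0.01.
Each month: B ← B·(1+r) − €475.00.
Month 1: interest €85.50; balance after payment €8,160.50.
Month 2: interest €81.61; balance after payment €7,767.10.
Month 3: interest €77.67; balance after payment €7,369.78.
Month 4: interest €73.70; balance after payment €6,968.47.
Month 5: interest €69.68; balance after payment €6,563.16.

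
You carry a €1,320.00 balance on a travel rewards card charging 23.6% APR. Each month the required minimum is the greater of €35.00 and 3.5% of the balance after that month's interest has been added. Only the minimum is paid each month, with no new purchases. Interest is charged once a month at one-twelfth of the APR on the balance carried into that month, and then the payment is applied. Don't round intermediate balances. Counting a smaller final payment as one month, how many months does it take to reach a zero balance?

60 months

Monthly rate r = 23.6%/12 = 1.96667% = 0.0196667.
While 3.5% of the post-interest balance exceeds €35.00, each month B ← (B·(1+r))·(1 − 0.035), i.e. B shrinks by the factor (1+r)·0.965 = 0.98398.
This holds for months 1–19. Entering month 20 the balance is €971.18; 3.5% of the post-interest balance is now below €35.00, so the flat €35.00 minimum applies from here.
From month 20 a fixed €35.00 at rate r clears €971.18 in 41 more payments. Total: 19 + 41 = 60 months.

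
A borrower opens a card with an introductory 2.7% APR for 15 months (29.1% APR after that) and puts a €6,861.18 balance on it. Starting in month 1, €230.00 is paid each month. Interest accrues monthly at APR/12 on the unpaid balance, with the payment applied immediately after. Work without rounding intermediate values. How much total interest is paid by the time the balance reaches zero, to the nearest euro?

€1,157

Promo months 1–15 at r₀ = 2.7%/12 = 0.00225; months 16+ at r₁ = 29.1%/12 = 0.02425.
After month 15: iterate B ← B·(1+r₀) − €230.00 for 15 months → €3,591.56.
Then at r₁ with €230.00/mo: n₂ = −ln(1 − r₁·B/P)/ln(1+r₁) ≈ 19.86 → 20 more payments.
Total paid = 34·€230.00 + €198.54 = €8,018.54; interest = €8,018.54 − €6,861.18 = €1,157.36.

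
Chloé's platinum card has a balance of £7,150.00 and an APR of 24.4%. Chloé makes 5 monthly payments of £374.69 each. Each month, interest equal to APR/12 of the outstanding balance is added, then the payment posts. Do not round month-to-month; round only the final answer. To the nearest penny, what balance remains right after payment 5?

£5,955.88

Monthly rate r = 24.4%/12 = 2.03333% = 0.0203333.
Each month: B ← B·(1+r) − £374.69.
Month 1: interest £145.38; balance after payment £6,920.69.
Month 2: interest £140.72; balance after payment £6,686.72.
Month 3: interest £135.96; balance after payment £6,448.00.
Month 4: interest £131.11; balance after payment £6,204.42.
Month 5: interest £126.16; balance after payment £5,955.88.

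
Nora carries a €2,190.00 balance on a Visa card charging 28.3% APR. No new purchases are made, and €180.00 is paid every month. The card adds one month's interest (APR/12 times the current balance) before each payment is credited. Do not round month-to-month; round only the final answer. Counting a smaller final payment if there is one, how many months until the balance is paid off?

Monthly rate r = 28.3%/12 = 2.35833% = 0.0235833.
Recurrence: B ← B·(1+r) − €180.00.
Month 1: interest €51.65; balance after payment €2,061.65.
Month 2: interest €48.62; balance after payment €1,930.27.
Closed form: n = −ln(1 − rB₀/P)/ln(1+r) = −ln(0.71307)/ln(1.02358) ≈ 14.508, so the balance reaches zero during payment 15.

15 payments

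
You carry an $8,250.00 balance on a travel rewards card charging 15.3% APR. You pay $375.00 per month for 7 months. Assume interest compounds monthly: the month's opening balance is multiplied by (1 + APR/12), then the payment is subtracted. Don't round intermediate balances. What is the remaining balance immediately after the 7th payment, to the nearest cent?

Monthly rate r = 15.3%/12 = 1.275% = 0.01275.
Each month: B ← B·(1+r) − $375.00.
Month 1: interest $105.19; balance after payment $7,980.19.
Month 2: interest $101.75; balance after payment $7,706.93.
Month 3: interest $98.26; balance after payment $7,430.20.
Month 4: interest $94.74; balance after payment $7,149.93.
Month 5: interest $91.16; balance after payment $6,866.09.
Month 6: interest $87.54; balance after payment $6,578.64.
Month 7: interest $83.88; balance after payment $6,287.52.

$6,287.52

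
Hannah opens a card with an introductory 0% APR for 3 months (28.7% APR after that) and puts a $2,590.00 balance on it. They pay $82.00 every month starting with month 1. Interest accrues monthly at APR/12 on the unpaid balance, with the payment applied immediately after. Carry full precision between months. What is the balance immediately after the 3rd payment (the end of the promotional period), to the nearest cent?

Promo months 1–3 at r₀ = 0%/12 = 0; months 4+ at r₁ = 28.7%/12 = 0.0239167.
After month 3 (no interest yet): B = $2,590.00 − 3·$82.00 = $2,344.00.

$2,344.00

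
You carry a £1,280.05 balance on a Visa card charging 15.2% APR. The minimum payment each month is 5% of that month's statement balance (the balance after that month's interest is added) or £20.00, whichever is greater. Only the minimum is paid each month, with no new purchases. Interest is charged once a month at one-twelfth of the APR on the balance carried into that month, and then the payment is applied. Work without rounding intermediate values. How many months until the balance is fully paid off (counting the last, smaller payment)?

54 months

Monthly rate r = 15.2%/12 = 1.26667% = 0.0126667.
While 5% of the post-interest balance exceeds £20.00, each month B ← (B·(1+r))·(1 − 0.05), i.e. B shrinks by the factor (1+r)·0.95 = 0.96203.
This holds for months 1–31. Entering month 32 the balance is £385.59; 5% of the post-interest balance is now below £20.00, so the flat £20.00 minimum applies from here.
From month 32 a fixed £20.00 at rate r clears £385.59 in 23 more payments. Total: 31 + 23 = 54 months.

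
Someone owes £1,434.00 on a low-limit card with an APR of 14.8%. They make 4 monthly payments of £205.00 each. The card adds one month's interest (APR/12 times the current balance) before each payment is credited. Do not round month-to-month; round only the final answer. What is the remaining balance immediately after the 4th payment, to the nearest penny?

£670.77

Monthly rate r = 14.8%/12 = 1.23333% = 0.0123333.
Each month: B ← B·(1+r) − £205.00.
Month 1: interest £17.69; balance after payment £1,246.69.
Month 2: interest £15.38; balance after payment £1,057.06.
Month 3: interest £13.04; balance after payment £865.10.
Month 4: interest £10.67; balance after payment £670.77.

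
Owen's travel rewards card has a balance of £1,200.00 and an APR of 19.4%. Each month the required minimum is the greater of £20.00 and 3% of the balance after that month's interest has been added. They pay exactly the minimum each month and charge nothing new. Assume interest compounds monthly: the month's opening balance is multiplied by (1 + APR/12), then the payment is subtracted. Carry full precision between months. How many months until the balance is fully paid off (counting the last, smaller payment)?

89 months

Monthly rate r = 19.4%/12 = 1.61667% = 0.0161667.
While 3% of the post-interest balance exceeds £20.00, each month B ← (B·(1+r))·(1 − 0.03), i.e. B shrinks by the factor (1+r)·0.97 = 0.98568.
This holds for months 1–42. Entering month 43 the balance is £654.82; 3% of the post-interest balance is now below £20.00, so the flat £20.00 minimum applies from here.
From month 43 a fixed £20.00 at rate r clears £654.82 in 47 more payments. Total: 42 + 47 = 89 months.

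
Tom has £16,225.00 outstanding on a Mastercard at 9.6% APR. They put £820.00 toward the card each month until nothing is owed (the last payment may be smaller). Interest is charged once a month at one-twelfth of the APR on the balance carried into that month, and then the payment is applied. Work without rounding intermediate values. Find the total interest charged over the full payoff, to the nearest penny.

Monthly rate r = 9.6%/12 = 0.8% = 0.008.
Payoff takes n = ⌈−ln(1 − rB₀/P)/ln(1+r)⌉ = ⌈21.626⌉ = 22 payments; the last is £514.42.
Total paid = 21·£820.00 + £514.42 = £17,734.42.
Total interest = total paid − principal = £17,734.42 − £16,225.00 = £1,509.42.

£1,509.42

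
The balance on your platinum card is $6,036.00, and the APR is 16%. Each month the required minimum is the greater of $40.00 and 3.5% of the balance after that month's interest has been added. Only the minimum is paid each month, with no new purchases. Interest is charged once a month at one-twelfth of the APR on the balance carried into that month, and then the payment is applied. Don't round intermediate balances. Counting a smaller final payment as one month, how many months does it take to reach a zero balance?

111 months

Monthly rate r = 16%/12 = 1.33333% = 0.0133333.
While 3.5% of the post-interest balance exceeds $40.00, each month B ← (B·(1+r))·(1 − 0.035), i.e. B shrinks by the factor (1+r)·0.965 = 0.97787.
This holds for months 1–75. Entering month 76 the balance is $1,126.48; 3.5% of the post-interest balance is now below $40.00, so the flat $40.00 minimum applies from here.
From month 76 a fixed $40.00 at rate r clears $1,126.48 in 36 more payments. Total: 75 + 36 = 111 months.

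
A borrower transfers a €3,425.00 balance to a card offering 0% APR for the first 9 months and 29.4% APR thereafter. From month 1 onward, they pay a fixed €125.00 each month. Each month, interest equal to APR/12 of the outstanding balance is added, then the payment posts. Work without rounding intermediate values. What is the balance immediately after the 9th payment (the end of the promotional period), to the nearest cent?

Promo months 1–9 at r₀ = 0%/12 = 0; months 10+ at r₁ = 29.4%/12 = 0.0245.
After month 9 (no interest yet): B = €3,425.00 − 9·€125.00 = €2,300.00.

€2,300.00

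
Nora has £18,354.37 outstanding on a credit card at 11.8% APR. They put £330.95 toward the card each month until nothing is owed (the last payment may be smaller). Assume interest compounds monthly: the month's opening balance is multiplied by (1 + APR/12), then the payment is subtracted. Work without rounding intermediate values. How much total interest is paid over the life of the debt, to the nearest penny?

Monthly rate r = 11.8%/12 = 0.983333% = 0.00983333.
Payoff takes n = ⌈−ln(1 − rB₀/P)/ln(1+r)⌉ = ⌈80.553⌉ = 81 payments; the last is £183.38.
Total paid = 80·£330.95 + £183.38 = £26,659.38.
Total interest = total paid − principal = £26,659.38 − £18,354.37 = £8,305.01.

£8,305.01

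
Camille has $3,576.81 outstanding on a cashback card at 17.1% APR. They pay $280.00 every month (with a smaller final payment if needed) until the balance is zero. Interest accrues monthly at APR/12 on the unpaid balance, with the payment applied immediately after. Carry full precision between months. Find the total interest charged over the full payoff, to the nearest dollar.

Monthly rate r = 17.1%/12 = 1.425% = 0.01425.
Payoff takes n = ⌈−ln(1 − rB₀/P)/ln(1+r)⌉ = ⌈14.201⌉ = 15 payments; the last is $56.57.
Total paid = 14·$280.00 + $56.57 = $3,976.57.
Total interest = total paid − principal = $3,976.57 − $3,576.81 = $399.76.

$400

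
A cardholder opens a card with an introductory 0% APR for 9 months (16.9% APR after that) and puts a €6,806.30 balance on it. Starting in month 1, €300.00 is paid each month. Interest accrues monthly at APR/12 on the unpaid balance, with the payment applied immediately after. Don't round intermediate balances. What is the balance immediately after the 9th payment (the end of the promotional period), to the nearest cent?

Promo months 1–9 at r₀ = 0%/12 = 0; months 10+ at r₁ = 16.9%/12 = 0.0140833.
After month 9 (no interest yet): B = €6,806.30 − 9·€300.00 = €4,106.30.

€4,106.30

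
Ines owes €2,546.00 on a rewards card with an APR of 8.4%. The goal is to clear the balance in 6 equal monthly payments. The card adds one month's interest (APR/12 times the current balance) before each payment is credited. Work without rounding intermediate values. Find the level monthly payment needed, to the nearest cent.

Monthly rate r = 8.4%/12 = 0.7% = 0.007.
Level-payment amortization: P = B₀·r / (1 − (1+r)^(−n)) = 2546.00·0.007 / (1 − 1.007^(−6)).
Denominator 1 − (1+r)^(−6) = 0.0409899097.
P = 17.822 / 0.0409899097 ≈ 434.79.

€434.79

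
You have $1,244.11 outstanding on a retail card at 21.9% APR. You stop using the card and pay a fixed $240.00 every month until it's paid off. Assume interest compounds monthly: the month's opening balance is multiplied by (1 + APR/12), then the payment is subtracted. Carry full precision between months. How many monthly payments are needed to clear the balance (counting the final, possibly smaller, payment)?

6 months

Monthly rate r = 21.9%/12 = 1.825% = 0.01825.
Recurrence: B ← B·(1+r) − $240.00.
Month 1: interest $22.71; balance after payment $1,026.82.
Month 2: interest $18.74; balance after payment $805.55.
Month 3: interest $14.70; balance after payment $580.26.
Month 4: interest $10.59; balance after payment $350.85.
Month 5: interest $6.40; balance after payment $117.25.
Month 6: interest $2.14; balance after payment $0.00.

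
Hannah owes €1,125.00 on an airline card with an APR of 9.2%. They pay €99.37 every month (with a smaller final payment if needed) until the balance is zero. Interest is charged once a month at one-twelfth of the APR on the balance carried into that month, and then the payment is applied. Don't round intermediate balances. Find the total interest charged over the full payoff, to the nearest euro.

Monthly rate r = 9.2%/12 = 0.766667% = 0.00766667.
Payoff takes n = ⌈−ln(1 − rB₀/P)/ln(1+r)⌉ = ⌈11.888⌉ = 12 payments; the last is €88.32.
Total paid = 11·€99.37 + €88.32 = €1,181.39.
Total interest = total paid − principal = €1,181.39 − €1,125.00 = €56.39.

€56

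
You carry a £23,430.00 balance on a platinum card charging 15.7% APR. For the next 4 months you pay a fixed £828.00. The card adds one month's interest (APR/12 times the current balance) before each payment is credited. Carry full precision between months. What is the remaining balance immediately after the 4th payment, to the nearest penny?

Monthly rate r = 15.7%/12 = 1.30833% = 0.0130833.
Each month: B ← B·(1+r) − £828.00.
Month 1: interest £306.54; balance after payment £22,908.54.
Month 2: interest £299.72; balance after payment £22,380.26.
Month 3: interest £292.81; balance after payment £21,845.07.
Month 4: interest £285.81; balance after payment £21,302.88.

£21,302.88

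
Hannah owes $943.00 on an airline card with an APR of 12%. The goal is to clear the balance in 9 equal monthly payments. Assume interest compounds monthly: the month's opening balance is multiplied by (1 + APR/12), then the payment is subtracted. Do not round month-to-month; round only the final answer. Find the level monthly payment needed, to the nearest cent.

Monthly rate r = 12%/12 = 1% = 0.01.
Level-payment amortization: P = B₀·r / (1 − (1+r)^(−n)) = 943.00·0.01 / (1 − 1.01^(−9)).
Denominator 1 − (1+r)^(−9) = 0.0856601758.
P = 9.43 / 0.0856601758 ≈ 110.09.

$110.09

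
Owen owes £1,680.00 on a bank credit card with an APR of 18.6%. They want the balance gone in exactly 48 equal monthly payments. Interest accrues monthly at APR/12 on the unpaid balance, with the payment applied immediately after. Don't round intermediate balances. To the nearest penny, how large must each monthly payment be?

£49.88

Monthly rate r = 18.6%/12 = 1.55% = 0.0155.
Level-payment amortization: P = B₀·r / (1 − (1+r)^(−n)) = 1680.00·0.0155 / (1 − 1.0155^(−48)).
Denominator 1 − (1+r)^(−48) = 0.522070907.
P = 26.04 / 0.522070907 ≈ 49.88.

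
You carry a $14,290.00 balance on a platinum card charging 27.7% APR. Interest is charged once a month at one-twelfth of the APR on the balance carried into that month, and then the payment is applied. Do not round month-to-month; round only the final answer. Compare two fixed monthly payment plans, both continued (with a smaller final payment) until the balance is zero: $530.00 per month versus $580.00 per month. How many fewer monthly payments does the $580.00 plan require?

6 fewer payments

Monthly rate r = 27.7%/12 = 2.30833% = 0.0230833.
At $530.00/mo: n = ⌈−ln(1 − rB₀/P)/ln(1+r)⌉ = 43 payments (last $358.62); total interest = total paid − $14,290.00 = $8,328.62.
At $580.00/mo: 37 payments (last $495.33); total interest $7,085.33.
Payments saved = 43 − 37 = 6.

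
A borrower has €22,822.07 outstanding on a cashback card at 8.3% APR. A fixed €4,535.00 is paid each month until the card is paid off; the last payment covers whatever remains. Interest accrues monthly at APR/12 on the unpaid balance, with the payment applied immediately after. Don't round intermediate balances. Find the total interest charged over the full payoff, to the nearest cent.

Monthly rate r = 8.3%/12 = 0.691667% = 0.00691667.
Payoff takes n = ⌈−ln(1 − rB₀/P)/ln(1+r)⌉ = ⌈5.140⌉ = 6 payments; the last is €635.85.
Total paid = 5·€4,535.00 + €635.85 = €23,310.85.
Total interest = total paid − principal = €23,310.85 − €22,822.07 = €488.78.

€488.78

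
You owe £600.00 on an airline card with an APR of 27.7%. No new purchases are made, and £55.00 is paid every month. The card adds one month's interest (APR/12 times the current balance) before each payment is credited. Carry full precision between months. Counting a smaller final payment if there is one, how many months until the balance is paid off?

Monthly rate r = 27.7%/12 = 2.30833% = 0.0230833.
Recurrence: B ← B·(1+r) − £55.00.
Month 1: interest £13.85; balance after payment £558.85.
Month 2: interest £12.90; balance after payment £516.75.
Closed form: n = −ln(1 − rB₀/P)/ln(1+r) = −ln(0.74818)/ln(1.02308) ≈ 12.712, so the balance reaches zero during payment 13.

13 payments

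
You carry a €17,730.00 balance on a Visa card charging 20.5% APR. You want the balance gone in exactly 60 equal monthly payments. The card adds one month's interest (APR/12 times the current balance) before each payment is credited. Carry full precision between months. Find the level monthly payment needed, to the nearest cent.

€474.68

Monthly rate r = 20.5%/12 = 1.70833% = 0.0170833.
Level-payment amortization: P = B₀·r / (1 − (1+r)^(−n)) = 17730.00·0.0170833 / (1 − 1.01708^(−60)).
Denominator 1 − (1+r)^(−60) = 0.638084038.
P = 302.887 / 0.638084038 ≈ 474.68.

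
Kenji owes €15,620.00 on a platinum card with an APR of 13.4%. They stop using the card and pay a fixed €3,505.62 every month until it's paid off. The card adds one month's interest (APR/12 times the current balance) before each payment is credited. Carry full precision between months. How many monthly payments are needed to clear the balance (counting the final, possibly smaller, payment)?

Monthly rate r = 13.4%/12 = 1.11667% = 0.0111667.
Recurrence: B ← B·(1+r) − €3,505.62.
Month 1: interest €174.42; balance after payment €12,288.80.
Month 2: interest €137.22; balance after payment €8,920.41.
Month 3: interest €99.61; balance after payment €5,514.40.
Month 4: interest €61.58; balance after payment €2,070.36.
Month 5: interest €23.12; balance after payment €0.00.

5 payments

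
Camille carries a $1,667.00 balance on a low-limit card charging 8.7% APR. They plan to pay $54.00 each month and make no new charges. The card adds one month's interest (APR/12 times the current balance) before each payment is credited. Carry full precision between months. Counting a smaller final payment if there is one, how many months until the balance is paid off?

Monthly rate r = 8.7%/12 = 0.725% = 0.00725.
Recurrence: B ← B·(1+r) − $54.00.
Month 1: interest $12.09; balance after payment $1,625.09.
Month 2: interest $11.78; balance after payment $1,582.87.
Closed form: n = −ln(1 − rB₀/P)/ln(1+r) = −ln(0.77619)/ln(1.00725) ≈ 35.072, so the balance reaches zero during payment 36.

36 payments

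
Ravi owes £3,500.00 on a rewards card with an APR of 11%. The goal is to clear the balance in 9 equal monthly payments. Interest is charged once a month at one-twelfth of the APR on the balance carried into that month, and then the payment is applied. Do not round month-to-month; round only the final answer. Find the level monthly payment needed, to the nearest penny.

£406.93

Monthly rate r = 11%/12 = 0.916667% = 0.00916667.
Level-payment amortization: P = B₀·r / (1 − (1+r)^(−n)) = 3500.00·0.00916667 / (1 − 1.00917^(−9)).
Denominator 1 − (1+r)^(−9) = 0.0788424285.
P = 32.0833 / 0.0788424285 ≈ 406.93.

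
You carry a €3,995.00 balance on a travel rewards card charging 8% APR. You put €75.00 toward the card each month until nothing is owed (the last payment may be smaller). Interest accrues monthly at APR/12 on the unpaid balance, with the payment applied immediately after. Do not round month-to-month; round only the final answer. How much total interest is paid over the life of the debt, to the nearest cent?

Monthly rate r = 8%/12 = 0.666667% = 0.00666667.
Payoff takes n = ⌈−ln(1 − rB₀/P)/ln(1+r)⌉ = ⌈66.021⌉ = 67 payments; the last is €1.56.
Total paid = 66·€75.00 + €1.56 = €4,951.56.
Total interest = total paid − principal = €4,951.56 − €3,995.00 = €956.56.

€956.56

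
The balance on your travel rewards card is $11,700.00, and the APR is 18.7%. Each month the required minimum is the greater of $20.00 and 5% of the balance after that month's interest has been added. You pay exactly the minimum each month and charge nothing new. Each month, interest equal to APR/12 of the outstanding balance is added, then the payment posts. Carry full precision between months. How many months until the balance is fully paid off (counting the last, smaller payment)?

Monthly rate r = 18.7%/12 = 1.55833% = 0.0155833.
While 5% of the post-interest balance exceeds $20.00, each month B ← (B·(1+r))·(1 − 0.05), i.e. B shrinks by the factor (1+r)·0.95 = 0.9648.
This holds for months 1–95. Entering month 96 the balance is $388.96; 5% of the post-interest balance is now below $20.00, so the flat $20.00 minimum applies from here.
From month 96 a fixed $20.00 at rate r clears $388.96 in 24 more payments. Total: 95 + 24 = 119 months.

119 months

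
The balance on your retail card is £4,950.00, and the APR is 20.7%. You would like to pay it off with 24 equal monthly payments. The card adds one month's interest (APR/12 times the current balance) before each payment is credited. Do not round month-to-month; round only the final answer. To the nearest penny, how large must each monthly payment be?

Monthly rate r = 20.7%/12 = 1.725% = 0.01725.
Level-payment amortization: P = B₀·r / (1 − (1+r)^(−n)) = 4950.00·0.01725 / (1 − 1.01725^(−24)).
Denominator 1 − (1+r)^(−24) = 0.336661453.
P = 85.3875 / 0.336661453 ≈ 253.63.

£253.63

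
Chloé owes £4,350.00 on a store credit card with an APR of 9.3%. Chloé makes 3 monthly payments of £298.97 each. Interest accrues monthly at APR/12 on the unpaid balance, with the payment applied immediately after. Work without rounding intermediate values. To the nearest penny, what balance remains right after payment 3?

£3,548.04

Monthly rate r = 9.3%/12 = 0.775% = 0.00775.
Each month: B ← B·(1+r) − £298.97.
Month 1: interest £33.71; balance after payment £4,084.74.
Month 2: interest £31.66; balance after payment £3,817.43.
Month 3: interest £29.59; balance after payment £3,548.04.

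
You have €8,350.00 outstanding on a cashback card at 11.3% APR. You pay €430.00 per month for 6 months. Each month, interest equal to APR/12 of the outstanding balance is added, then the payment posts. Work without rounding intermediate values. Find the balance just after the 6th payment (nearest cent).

€6,191.52

Monthly rate r = 11.3%/12 = 0.941667% = 0.00941667.
Each month: B ← B·(1+r) − €430.00.
Month 1: interest €78.63; balance after payment €7,998.63.
Month 2: interest €75.32; balance after payment €7,643.95.
Month 3: interest €71.98; balance after payment €7,285.93.
Month 4: interest €68.61; balance after payment €6,924.54.
Month 5: interest €65.21; balance after payment €6,559.75.
Month 6: interest €61.77; balance after payment €6,191.52.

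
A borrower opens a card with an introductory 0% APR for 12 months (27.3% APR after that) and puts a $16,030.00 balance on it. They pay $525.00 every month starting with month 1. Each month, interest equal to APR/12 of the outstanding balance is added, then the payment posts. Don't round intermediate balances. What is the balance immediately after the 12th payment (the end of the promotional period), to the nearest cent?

Promo months 1–12 at r₀ = 0%/12 = 0; months 13+ at r₁ = 27.3%/12 = 0.02275.
After month 12 (no interest yet): B = $16,030.00 − 12·$525.00 = $9,730.00.

$9,730.00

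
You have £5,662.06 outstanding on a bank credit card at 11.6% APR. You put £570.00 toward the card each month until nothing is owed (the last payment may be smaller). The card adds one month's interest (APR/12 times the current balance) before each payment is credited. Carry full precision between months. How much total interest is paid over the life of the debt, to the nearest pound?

Monthly rate r = 11.6%/12 = 0.966667% = 0.00966667.
Payoff takes n = ⌈−ln(1 − rB₀/P)/ln(1+r)⌉ = ⌈10.494⌉ = 11 payments; the last is £282.08.
Total paid = 10·£570.00 + £282.08 = £5,982.08.
Total interest = total paid − principal = £5,982.08 − £5,662.06 = £320.02.

£320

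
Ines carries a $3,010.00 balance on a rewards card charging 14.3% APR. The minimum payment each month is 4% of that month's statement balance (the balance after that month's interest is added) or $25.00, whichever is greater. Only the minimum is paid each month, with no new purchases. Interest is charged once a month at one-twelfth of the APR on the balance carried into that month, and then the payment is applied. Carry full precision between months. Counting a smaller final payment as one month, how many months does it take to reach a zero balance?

85 months

Monthly rate r = 14.3%/12 = 1.19167% = 0.0119167.
While 4% of the post-interest balance exceeds $25.00, each month B ← (B·(1+r))·(1 − 0.04), i.e. B shrinks by the factor (1+r)·0.96 = 0.97144.
This holds for months 1–55. Entering month 56 the balance is $611.57; 4% of the post-interest balance is now below $25.00, so the flat $25.00 minimum applies from here.
From month 56 a fixed $25.00 at rate r clears $611.57 in 30 more payments. Total: 55 + 30 = 85 months.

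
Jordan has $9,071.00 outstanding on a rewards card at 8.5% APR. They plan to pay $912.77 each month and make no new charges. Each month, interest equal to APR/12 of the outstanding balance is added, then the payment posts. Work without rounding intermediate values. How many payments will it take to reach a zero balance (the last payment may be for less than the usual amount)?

11 months

Monthly rate r = 8.5%/12 = 0.708333% = 0.00708333.
Recurrence: B ← B·(1+r) − $912.77.
Month 1: interest $64.25; balance after payment $8,222.48.
Month 2: interest $58.24; balance after payment $7,367.96.
Closed form: n = −ln(1 − rB₀/P)/ln(1+r) = −ln(0.92961)/ln(1.00708) ≈ 10.341, so the balance reaches zero during payment 11.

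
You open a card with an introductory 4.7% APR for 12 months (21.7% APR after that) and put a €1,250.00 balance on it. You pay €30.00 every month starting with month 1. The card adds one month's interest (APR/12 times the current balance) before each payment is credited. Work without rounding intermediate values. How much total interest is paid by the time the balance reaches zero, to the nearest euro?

€515

Promo months 1–12 at r₀ = 4.7%/12 = 0.00391667; months 13+ at r₁ = 21.7%/12 = 0.0180833.
After month 12: iterate B ← B·(1+r₀) − €30.00 for 12 months → €942.18.
Then at r₁ with €30.00/mo: n₂ = −ln(1 − r₁·B/P)/ln(1+r₁) ≈ 46.82 → 47 more payments.
Total paid = 58·€30.00 + €24.73 = €1,764.73; interest = €1,764.73 − €1,250.00 = €514.73.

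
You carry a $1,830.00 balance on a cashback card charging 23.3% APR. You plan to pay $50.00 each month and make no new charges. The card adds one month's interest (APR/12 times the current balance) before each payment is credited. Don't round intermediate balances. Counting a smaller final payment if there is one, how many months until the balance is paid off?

Monthly rate r = 23.3%/12 = 1.94167% = 0.0194167.
Recurrence: B ← B·(1+r) − $50.00.
Month 1: interest $35.53; balance after payment $1,815.53.
Month 2: interest $35.25; balance after payment $1,800.78.
Closed form: n = −ln(1 − rB₀/P)/ln(1+r) = −ln(0.28935)/ln(1.01942) ≈ 64.487, so the balance reaches zero during payment 65.

65 payments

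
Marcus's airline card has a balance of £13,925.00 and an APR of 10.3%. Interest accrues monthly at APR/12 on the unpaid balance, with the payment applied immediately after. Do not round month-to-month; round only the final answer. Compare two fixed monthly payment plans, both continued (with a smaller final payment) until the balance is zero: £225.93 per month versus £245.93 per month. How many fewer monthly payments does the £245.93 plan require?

11 fewer payments

Monthly rate r = 10.3%/12 = 0.858333% = 0.00858333.
At £225.93/mo: n = ⌈−ln(1 − rB₀/P)/ln(1+r)⌉ = 89 payments (last £22.37); total interest = total paid − £13,925.00 = £5,979.21.
At £245.93/mo: 78 payments (last £214.29); total interest £5,225.90.
Payments saved = 89 − 78 = 11.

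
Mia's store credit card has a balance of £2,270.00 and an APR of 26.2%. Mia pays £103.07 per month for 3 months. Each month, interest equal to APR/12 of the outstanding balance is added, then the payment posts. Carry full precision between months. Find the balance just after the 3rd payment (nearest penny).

£2,105.94

Monthly rate r = 26.2%/12 = 2.18333% = 0.0218333.
Each month: B ← B·(1+r) − £103.07.
Month 1: interest £49.56; balance after payment £2,216.49.
Month 2: interest £48.39; balance after payment £2,161.82.
Month 3: interest £47.20; balance after payment £2,105.94.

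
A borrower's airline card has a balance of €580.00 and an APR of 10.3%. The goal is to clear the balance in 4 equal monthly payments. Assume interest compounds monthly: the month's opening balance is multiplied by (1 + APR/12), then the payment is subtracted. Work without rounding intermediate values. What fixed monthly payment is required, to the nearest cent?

Monthly rate r = 10.3%/12 = 0.858333% = 0.00858333.
Level-payment amortization: P = B₀·r / (1 − (1+r)^(−n)) = 580.00·0.00858333 / (1 − 1.00858^(−4)).
Denominator 1 − (1+r)^(−4) = 0.0336090571.
P = 4.97833 / 0.0336090571 ≈ 148.12.

€148.12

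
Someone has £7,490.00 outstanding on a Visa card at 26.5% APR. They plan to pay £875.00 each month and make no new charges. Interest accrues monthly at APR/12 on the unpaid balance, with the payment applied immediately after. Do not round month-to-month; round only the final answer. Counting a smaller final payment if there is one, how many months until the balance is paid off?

10 months

Monthly rate r = 26.5%/12 = 2.20833% = 0.0220833.
Recurrence: B ← B·(1+r) − £875.00.
Month 1: interest £165.40; balance after payment £6,780.40.
Month 2: interest £149.73; balance after payment £6,055.14.
Closed form: n = −ln(1 − rB₀/P)/ln(1+r) = −ln(0.81097)/ln(1.02208) ≈ 9.592, so the balance reaches zero during payment 10.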